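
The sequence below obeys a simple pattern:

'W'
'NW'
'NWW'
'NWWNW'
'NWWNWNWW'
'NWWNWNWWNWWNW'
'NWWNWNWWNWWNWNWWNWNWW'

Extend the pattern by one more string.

NWWNWNWWNWWNWNWWNWNWWNWWNWNWWNWWNW

Each term (from the third on) is the previous term followed by the one before it: term 3 = NW·W = NWW.
Continuing: NWWNWNWWNWWNWNWWNWNWW · NWWNWNWWNWWNW gives term 8.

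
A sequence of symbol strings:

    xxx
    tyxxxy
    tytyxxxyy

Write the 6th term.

Every step adds ty to the front and y to the end of the previous string.
From tytyxxxyy, 3 further steps: tytyxxxyy → tytytyxxxyyy → tytytytyxxxyyyy → (answer).

tytytytytyxxxyyyyy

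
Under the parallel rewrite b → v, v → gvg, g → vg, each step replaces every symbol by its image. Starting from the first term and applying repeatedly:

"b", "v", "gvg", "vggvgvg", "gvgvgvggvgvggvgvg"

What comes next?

vggvgvggvgvggvgvgvggvgvggvgvgvggvgvggvgvg

Applying the rule to each of the 17 symbols of gvgvgvggvgvggvgvg gives the pieces vg gvg vg gvg vg gvg vg vg gvg vg gvg vg vg gvg vg gvg vg, which concatenate to the answer.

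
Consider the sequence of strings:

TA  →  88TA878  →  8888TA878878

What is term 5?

Every step adds 88 to the front and 878 to the end of the previous string.
From 8888TA878878, 2 further steps: 8888TA878878 → 888888TA878878878 → (answer).

88888888TA878878878878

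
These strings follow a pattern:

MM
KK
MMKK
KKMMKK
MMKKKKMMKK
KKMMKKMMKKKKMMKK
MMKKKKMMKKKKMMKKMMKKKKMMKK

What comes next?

KKMMKKMMKKKKMMKKMMKKKKMMKKKKMMKKMMKKKKMMKK

This is a Fibonacci-style word recurrence s(k) = s(k−2)·s(k−1): e.g. MM·KK = MMKK.
So term 8 is KKMMKKMMKKKKMMKK·MMKKKKMMKKKKMMKKMMKKKKMMKK.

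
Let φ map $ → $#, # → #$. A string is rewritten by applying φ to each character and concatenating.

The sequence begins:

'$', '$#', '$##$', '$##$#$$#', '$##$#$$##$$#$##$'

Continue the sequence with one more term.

$##$#$$##$$#$##$#$$#$##$$##$#$$#

Replace each of the 16 characters of $##$#$$##$$#$##$ in place — $# #$ #$ $# #$ $# $# #$ #$ $# $# #$ $# #$ #$ $# — and concatenate.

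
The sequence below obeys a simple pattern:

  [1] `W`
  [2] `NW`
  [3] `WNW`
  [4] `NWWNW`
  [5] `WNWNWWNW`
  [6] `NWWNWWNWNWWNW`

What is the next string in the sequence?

WNWNWWNWNWWNWWNWNWWNW

Each term (from the third on) is the two preceding terms concatenated in order: term 3 = W·NW = WNW.
So term 7 is WNWNWWNW·NWWNWWNWNWWNW.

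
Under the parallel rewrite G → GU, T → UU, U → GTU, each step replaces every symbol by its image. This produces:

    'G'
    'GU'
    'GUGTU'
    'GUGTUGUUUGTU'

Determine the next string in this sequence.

Apply φ to GUGTUGUUUGTU symbol by symbol: G→GU, U→GTU, G→GU, T→UU, U→GTU, G→GU, U→GTU, U→GTU, U→GTU, G→GU, T→UU, U→GTU; joined: GU GTU GU UU GTU GU GTU GTU GTU GU UU GTU.

GUGTUGUUUGTUGUGTUGTUGTUGUUUGTU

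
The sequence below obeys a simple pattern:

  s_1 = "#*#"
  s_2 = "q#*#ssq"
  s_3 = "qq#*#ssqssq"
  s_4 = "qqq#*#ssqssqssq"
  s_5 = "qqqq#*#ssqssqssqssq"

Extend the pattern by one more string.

Each term wraps the previous one in q on the left and ssq on the right.
Applying this once more to qqqq#*#ssqssqssqssq:

qqqqq#*#ssqssqssqssqssq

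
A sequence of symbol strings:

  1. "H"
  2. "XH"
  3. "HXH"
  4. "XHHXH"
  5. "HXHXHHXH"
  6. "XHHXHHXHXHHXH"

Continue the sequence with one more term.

Each term (from the third on) is the two preceding terms concatenated in order: term 3 = H·XH = HXH.
Continuing: HXHXHHXH · XHHXHHXHXHHXH gives term 7.

HXHXHHXHXHHXHHXHXHHXH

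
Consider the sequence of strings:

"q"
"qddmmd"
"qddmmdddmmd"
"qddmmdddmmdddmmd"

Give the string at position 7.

Every step adds ddmmd to the end: s(k+1) = s(k)·ddmmd.
From qddmmdddmmdddmmd, 3 further steps: qddmmdddmmdddmmd → qddmmdddmmdddmmdddmmd → qddmmdddmmdddmmdddmmdddmmd → (answer).

qddmmdddmmdddmmdddmmdddmmdddmmd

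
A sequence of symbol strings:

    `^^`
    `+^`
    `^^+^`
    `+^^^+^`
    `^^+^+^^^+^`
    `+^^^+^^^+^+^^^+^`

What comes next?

Each term (from the third on) is the two preceding terms concatenated in order: term 3 = ^^·+^ = ^^+^.
Continuing: ^^+^+^^^+^ · +^^^+^^^+^+^^^+^ gives term 7.

^^+^+^^^+^+^^^+^^^+^+^^^+^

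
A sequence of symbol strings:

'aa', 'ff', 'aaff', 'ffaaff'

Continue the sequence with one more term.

aaffffaaff

From term 3 onward, concatenate the second-to-last term with the last: aa·ff = aaff, ff·aaff = ffaaff, …
Continuing: aaff · ffaaff gives term 5.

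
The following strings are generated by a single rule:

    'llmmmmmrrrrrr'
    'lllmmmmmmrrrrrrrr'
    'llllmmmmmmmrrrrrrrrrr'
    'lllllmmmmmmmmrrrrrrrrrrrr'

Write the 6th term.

lllllllmmmmmmmmmmrrrrrrrrrrrrrrrr

The n-th term is n-1 l's then n+2 m's then 2n r's, where the shown terms are n = 3, 4, 5, 6.
For term 6, n = 8, so the run lengths are 7, 10, 16.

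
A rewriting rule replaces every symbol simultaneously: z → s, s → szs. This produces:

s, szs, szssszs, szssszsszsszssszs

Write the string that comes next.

φ(szssszsszsszssszs) expands symbol-by-symbol to szs s szs szs szs s szs szs s szs szs s szs szs szs s szs; joining the 17 pieces gives the next term.

szssszsszsszssszsszssszsszssszsszsszssszs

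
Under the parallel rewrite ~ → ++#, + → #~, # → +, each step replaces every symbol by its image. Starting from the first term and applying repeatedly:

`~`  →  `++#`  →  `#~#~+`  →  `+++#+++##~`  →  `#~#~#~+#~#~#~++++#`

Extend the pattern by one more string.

Rewriting the 18 symbols of #~#~#~+#~#~#~++++# one by one yields + ++# + ++# + ++# #~ + ++# + ++# + ++# #~ #~ #~ #~ +; concatenated:

+++#+++#+++##~+++#+++#+++##~#~#~#~+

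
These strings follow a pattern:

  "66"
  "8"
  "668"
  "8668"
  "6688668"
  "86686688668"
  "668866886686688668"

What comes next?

86686688668668866886686688668

This is a Fibonacci-style word recurrence s(k) = s(k−2)·s(k−1): e.g. 66·8 = 668.
So term 8 is 86686688668·668866886686688668.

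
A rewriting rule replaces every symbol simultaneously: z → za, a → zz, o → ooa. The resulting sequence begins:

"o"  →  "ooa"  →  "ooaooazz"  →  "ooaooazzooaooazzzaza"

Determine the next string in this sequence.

Rewriting the 20 symbols of ooaooazzooaooazzzaza one by one yields ooa ooa zz ooa ooa zz za za ooa ooa zz ooa ooa zz za za za zz za zz; concatenated:

ooaooazzooaooazzzazaooaooazzooaooazzzazazazzzazz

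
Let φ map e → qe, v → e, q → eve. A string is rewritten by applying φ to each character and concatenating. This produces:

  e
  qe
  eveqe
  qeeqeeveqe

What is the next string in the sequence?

Apply φ to qeeqeeveqe symbol by symbol: q→eve, e→qe, e→qe, q→eve, e→qe, e→qe, v→e, e→qe, q→eve, e→qe; joined: eve qe qe eve qe qe e qe eve qe.

eveqeqeeveqeqeeqeeveqe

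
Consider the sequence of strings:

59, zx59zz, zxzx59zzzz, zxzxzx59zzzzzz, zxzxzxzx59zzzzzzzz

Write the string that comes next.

Every step adds zx to the front and zz to the end of the previous string.
So the next term is zx·zxzxzxzx59zzzzzzzz·zz.

zxzxzxzxzx59zzzzzzzzzz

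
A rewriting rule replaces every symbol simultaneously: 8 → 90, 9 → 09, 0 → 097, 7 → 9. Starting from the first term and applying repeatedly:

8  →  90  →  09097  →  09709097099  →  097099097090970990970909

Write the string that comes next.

09709909709090970990970909709909709090970990970909709

φ(097099097090970990970909) expands symbol-by-symbol to 097 09 9 097 09 09 097 09 9 097 09 097 09 9 097 09 09 097 09 9 097 09 097 09; joining the 24 pieces gives the next term.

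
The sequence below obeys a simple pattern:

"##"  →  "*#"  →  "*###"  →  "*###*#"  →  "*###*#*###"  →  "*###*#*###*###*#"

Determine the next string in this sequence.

Each term (from the third on) is the previous term followed by the one before it: term 3 = *#·## = *###.
So term 7 is *###*#*###*###*#·*###*#*###.

*###*#*###*###*#*###*#*###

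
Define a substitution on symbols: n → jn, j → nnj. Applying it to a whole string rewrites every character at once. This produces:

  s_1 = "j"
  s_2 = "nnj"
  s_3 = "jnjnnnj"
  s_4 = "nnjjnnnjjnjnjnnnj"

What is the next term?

jnjnnnjnnjjnjnjnnnjnnjjnnnjjnnnjjnjnjnnnj

Replace each of the 17 characters of nnjjnnnjjnjnjnnnj in place — jn jn nnj nnj jn jn jn nnj nnj jn nnj jn nnj jn jn jn nnj — and concatenate.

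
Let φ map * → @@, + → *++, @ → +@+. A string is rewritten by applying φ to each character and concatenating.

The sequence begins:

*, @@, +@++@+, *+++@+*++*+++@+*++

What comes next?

@@*++*++*+++@+*++@@*++*++@@*++*++*+++@+*++@@*++*++

φ(*+++@+*++*+++@+*++) expands symbol-by-symbol to @@ *++ *++ *++ +@+ *++ @@ *++ *++ @@ *++ *++ *++ +@+ *++ @@ *++ *++; joining the 18 pieces gives the next term.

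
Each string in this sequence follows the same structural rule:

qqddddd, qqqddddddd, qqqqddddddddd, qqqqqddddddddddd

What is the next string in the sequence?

The n-th term is n q's then 2n+1 d's, where the shown terms are n = 2, 3, 4, 5.
Setting n = 6 gives 6, 13 characters in each block.

qqqqqqddddddddddddd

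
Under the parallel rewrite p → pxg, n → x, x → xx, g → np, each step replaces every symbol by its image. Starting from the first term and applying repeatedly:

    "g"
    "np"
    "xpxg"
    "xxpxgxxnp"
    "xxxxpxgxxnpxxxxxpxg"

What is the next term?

Rewriting the 19 symbols of xxxxpxgxxnpxxxxxpxg one by one yields xx xx xx xx pxg xx np xx xx x pxg xx xx xx xx xx pxg xx np; concatenated:

xxxxxxxxpxgxxnpxxxxxpxgxxxxxxxxxxpxgxxnp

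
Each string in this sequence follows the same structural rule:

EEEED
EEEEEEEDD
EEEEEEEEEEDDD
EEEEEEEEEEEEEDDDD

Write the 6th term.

Each string has the form E^{3n+1} D^{n} (n = 1, 2, …).
Setting n = 6 gives 19, 6 characters in each block.

EEEEEEEEEEEEEEEEEEEDDDDDD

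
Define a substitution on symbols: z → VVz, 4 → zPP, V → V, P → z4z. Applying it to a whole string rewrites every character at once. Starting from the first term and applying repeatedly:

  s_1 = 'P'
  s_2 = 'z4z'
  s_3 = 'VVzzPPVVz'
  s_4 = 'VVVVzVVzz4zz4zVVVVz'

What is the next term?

VVVVVVzVVVVzVVzzPPVVzVVzzPPVVzVVVVVVz

Applying the rule to each of the 19 symbols of VVVVzVVzz4zz4zVVVVz gives the pieces V V V V VVz V V VVz VVz zPP VVz VVz zPP VVz V V V V VVz, which concatenate to the answer.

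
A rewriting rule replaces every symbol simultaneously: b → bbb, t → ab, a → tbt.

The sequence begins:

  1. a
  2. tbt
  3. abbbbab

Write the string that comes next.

tbtbbbbbbbbbbbbtbtbbb

Rewriting each symbol of abbbbab: a→tbt, b→bbb, b→bbb, b→bbb, b→bbb, a→tbt, b→bbb, which concatenates to tbt bbb bbb bbb bbb tbt bbb.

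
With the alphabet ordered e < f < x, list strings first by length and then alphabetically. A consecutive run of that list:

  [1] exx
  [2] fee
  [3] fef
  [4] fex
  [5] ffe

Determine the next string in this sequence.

The successor of ffe increments the rightmost position that isn't already x and resets every position after it to e.

fff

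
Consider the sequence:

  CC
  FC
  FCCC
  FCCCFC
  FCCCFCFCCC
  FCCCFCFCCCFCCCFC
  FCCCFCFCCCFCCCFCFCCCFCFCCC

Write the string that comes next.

FCCCFCFCCCFCCCFCFCCCFCFCCCFCCCFCFCCCFCCCFC

Each term (from the third on) is the previous term followed by the one before it: term 3 = FC·CC = FCCC.
The next term joins FCCCFCFCCCFCCCFCFCCCFCFCCC and FCCCFCFCCCFCCCFC.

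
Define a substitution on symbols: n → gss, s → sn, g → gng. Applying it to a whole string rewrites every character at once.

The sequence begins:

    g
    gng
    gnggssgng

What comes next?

gnggssgnggngsnsngnggssgng

Apply φ to gnggssgng symbol by symbol: g→gng, n→gss, g→gng, g→gng, s→sn, s→sn, g→gng, n→gss, g→gng; joined: gng gss gng gng sn sn gng gss gng.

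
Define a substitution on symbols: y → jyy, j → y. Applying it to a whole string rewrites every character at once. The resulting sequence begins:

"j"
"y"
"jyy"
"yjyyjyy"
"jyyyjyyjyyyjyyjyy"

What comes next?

Replace each of the 17 characters of jyyyjyyjyyyjyyjyy in place — y jyy jyy jyy y jyy jyy y jyy jyy jyy y jyy jyy y jyy jyy — and concatenate.

yjyyjyyjyyyjyyjyyyjyyjyyjyyyjyyjyyyjyyjyy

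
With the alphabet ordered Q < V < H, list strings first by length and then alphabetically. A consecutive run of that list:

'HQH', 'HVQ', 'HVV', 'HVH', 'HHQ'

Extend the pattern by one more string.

Treat HHQ as a base-3 numeral over the given alphabet and add one, carrying through any trailing H's.

HHV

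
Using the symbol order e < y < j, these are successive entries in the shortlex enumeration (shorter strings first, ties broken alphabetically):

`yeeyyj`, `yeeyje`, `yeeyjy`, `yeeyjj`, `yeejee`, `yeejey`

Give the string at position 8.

Advancing 2 positions from yeejey through yeejey → yeejej reaches term 8.

yeejye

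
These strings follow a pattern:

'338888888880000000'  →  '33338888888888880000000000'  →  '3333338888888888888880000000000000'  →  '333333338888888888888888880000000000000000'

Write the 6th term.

3333333333338888888888888888888888880000000000000000000000

Each string has the form 3^{2n-2} 8^{3n+3} 0^{3n+1}, where the shown terms are n = 2, 3, 4, 5.
At n = 7 the blocks have lengths 12, 24, 22.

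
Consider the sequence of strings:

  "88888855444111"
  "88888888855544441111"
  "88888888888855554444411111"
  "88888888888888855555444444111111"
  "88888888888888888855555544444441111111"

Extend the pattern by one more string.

88888888888888888888855555554444444411111111

Each string has the form 8^{3n} 5^{n} 4^{n+1} 1^{n+1}, where the shown terms are n = 2, 3, 4, 5, 6.
For the next term, n = 7, so the run lengths are 21, 7, 8, 8.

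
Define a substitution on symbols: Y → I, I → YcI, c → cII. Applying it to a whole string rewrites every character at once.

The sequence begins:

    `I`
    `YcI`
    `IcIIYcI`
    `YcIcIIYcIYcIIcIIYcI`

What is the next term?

Rewriting the 19 symbols of YcIcIIYcIYcIIcIIYcI one by one yields I cII YcI cII YcI YcI I cII YcI I cII YcI YcI cII YcI YcI I cII YcI; concatenated:

IcIIYcIcIIYcIYcIIcIIYcIIcIIYcIYcIcIIYcIYcIIcIIYcI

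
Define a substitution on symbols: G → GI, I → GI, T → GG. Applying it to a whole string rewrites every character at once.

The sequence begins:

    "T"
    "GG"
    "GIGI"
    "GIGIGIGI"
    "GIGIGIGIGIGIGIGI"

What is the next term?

GIGIGIGIGIGIGIGIGIGIGIGIGIGIGIGI

Applying the rule to each of the 16 symbols of GIGIGIGIGIGIGIGI gives the pieces GI GI GI GI GI GI GI GI GI GI GI GI GI GI GI GI, which concatenate to the answer.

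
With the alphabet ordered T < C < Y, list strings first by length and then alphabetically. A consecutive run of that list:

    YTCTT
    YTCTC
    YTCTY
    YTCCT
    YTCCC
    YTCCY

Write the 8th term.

YTCYC

Continuing the enumeration 2 steps past YTCCY: YTCCY → YTCYT → (answer).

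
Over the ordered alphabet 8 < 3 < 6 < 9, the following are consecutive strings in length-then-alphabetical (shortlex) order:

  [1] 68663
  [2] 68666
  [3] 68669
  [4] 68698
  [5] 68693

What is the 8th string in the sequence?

68988

Stepping forward 3 times from 68693: 68693 → 68696 → 68699, then the target.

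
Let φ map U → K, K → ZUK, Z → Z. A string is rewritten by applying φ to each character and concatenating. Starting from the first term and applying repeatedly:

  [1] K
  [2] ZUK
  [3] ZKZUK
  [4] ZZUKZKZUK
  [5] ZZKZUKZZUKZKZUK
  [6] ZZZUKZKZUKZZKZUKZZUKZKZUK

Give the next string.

Applying the rule to each of the 25 symbols of ZZZUKZKZUKZZKZUKZZUKZKZUK gives the pieces Z Z Z K ZUK Z ZUK Z K ZUK Z Z ZUK Z K ZUK Z Z K ZUK Z ZUK Z K ZUK, which concatenate to the answer.

ZZZKZUKZZUKZKZUKZZZUKZKZUKZZKZUKZZUKZKZUK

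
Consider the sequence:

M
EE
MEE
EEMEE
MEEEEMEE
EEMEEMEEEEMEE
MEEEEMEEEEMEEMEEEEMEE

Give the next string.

EEMEEMEEEEMEEMEEEEMEEEEMEEMEEEEMEE

Each term (from the third on) is the two preceding terms concatenated in order: term 3 = M·EE = MEE.
Continuing: EEMEEMEEEEMEE · MEEEEMEEEEMEEMEEEEMEE gives term 8.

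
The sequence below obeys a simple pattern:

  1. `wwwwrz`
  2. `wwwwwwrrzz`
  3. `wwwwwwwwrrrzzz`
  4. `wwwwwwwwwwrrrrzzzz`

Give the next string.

wwwwwwwwwwwwrrrrrzzzzz

Term n consists of 2n w's, followed by n-1 r's, followed by n-1 z's, where the shown terms are n = 2, 3, 4, 5.
For the next term, n = 6, so the run lengths are 12, 5, 5.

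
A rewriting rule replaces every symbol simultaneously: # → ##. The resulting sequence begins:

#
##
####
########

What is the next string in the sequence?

################

Expanding ########: #→##, #→##, #→##, #→##, #→##, #→##, #→##, #→##. Concatenated: ## ## ## ## ## ## ## ##.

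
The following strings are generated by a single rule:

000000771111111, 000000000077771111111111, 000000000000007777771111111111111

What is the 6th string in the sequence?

000000000000000000000000007777777777771111111111111111111111

The n-th term is 4n-2 0's then 2n-2 7's then 3n+1 1's, where the shown terms are n = 2, 3, 4.
Setting n = 7 gives 26, 12, 22 characters in each block.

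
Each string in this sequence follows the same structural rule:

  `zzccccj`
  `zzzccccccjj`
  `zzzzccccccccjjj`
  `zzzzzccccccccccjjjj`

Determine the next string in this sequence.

Each string has the form z^{n} c^{2n} j^{n-1}, where the shown terms are n = 2, 3, 4, 5.
Setting n = 6 gives 6, 12, 5 characters in each block.

zzzzzzccccccccccccjjjjj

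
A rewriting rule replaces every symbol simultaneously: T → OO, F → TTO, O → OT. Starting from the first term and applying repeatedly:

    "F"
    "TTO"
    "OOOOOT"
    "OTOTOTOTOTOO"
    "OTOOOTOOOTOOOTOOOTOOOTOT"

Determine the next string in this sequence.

OTOOOTOTOTOOOTOTOTOOOTOTOTOOOTOTOTOOOTOTOTOOOTOO

φ(OTOOOTOOOTOOOTOOOTOOOTOT) expands symbol-by-symbol to OT OO OT OT OT OO OT OT OT OO OT OT OT OO OT OT OT OO OT OT OT OO OT OO; joining the 24 pieces gives the next term.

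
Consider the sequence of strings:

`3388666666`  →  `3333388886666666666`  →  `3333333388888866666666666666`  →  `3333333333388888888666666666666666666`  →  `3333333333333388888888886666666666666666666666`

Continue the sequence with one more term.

3333333333333333388888888888866666666666666666666666666

Reading off run lengths: 3 runs 2, 5, 8, 11, 14; 8 runs 2, 4, 6, 8, 10; 6 runs 6, 10, 14, 18, 22 — each is linear in n (n = 1, 2, …).
At n = 6 the blocks have lengths 17, 12, 26.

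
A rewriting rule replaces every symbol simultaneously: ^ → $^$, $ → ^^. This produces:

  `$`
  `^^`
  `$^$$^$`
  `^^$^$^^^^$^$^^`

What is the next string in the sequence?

$^$$^$^^$^$^^$^$$^$$^$$^$^^$^$^^$^$$^$

Replace each of the 14 characters of ^^$^$^^^^$^$^^ in place — $^$ $^$ ^^ $^$ ^^ $^$ $^$ $^$ $^$ ^^ $^$ ^^ $^$ $^$ — and concatenate.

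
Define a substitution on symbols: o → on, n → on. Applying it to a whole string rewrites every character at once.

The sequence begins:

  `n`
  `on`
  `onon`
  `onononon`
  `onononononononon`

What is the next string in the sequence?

Replace each of the 16 characters of onononononononon in place — on on on on on on on on on on on on on on on on — and concatenate.

onononononononononononononononon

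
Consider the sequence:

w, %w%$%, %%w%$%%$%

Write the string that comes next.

Each term wraps the previous one in % on the left and %$% on the right.
Applying this once more to %%w%$%%$%:

%%%w%$%%$%%$%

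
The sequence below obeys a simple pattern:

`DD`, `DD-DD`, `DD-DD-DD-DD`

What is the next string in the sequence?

DD-DD-DD-DD-DD-DD-DD-DD

s(k+1) = s(k)·-·s(k) — each term doubles the last with '-' between the halves.
So the next term is two copies of DD-DD-DD-DD with '-' between the halves.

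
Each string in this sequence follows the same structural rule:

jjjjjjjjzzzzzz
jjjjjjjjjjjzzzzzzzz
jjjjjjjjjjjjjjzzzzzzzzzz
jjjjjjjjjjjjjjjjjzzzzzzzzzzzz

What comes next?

jjjjjjjjjjjjjjjjjjjjzzzzzzzzzzzzzz

Term n consists of 3n+2 j's, followed by 2n+2 z's, where the shown terms are n = 2, 3, 4, 5.
Setting n = 6 gives 20, 14 characters in each block.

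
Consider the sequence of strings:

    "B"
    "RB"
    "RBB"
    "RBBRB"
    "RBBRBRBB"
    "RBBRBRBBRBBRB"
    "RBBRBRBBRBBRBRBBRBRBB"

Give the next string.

RBBRBRBBRBBRBRBBRBRBBRBBRBRBBRBBRB

From term 3 onward, concatenate the last term with the second-to-last: RB·B = RBB, RBB·RB = RBBRB, …
Continuing: RBBRBRBBRBBRBRBBRBRBB · RBBRBRBBRBBRB gives term 8.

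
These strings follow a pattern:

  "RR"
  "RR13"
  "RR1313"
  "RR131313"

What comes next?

RR13131313

Each term is the previous one with 13 appended.
So the next term is RR131313·13.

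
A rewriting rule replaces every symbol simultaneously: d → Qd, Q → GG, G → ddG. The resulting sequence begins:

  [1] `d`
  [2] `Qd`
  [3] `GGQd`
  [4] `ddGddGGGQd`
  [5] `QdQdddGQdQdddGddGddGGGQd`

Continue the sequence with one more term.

GGQdGGQdQdQdddGGGQdGGQdQdQdddGQdQdddGQdQdddGddGddGGGQd

Applying the rule to each of the 24 symbols of QdQdddGQdQdddGddGddGGGQd gives the pieces GG Qd GG Qd Qd Qd ddG GG Qd GG Qd Qd Qd ddG Qd Qd ddG Qd Qd ddG ddG ddG GG Qd, which concatenate to the answer.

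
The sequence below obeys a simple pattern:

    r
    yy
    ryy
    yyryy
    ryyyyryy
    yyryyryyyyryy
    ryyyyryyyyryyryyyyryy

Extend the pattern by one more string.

This is a Fibonacci-style word recurrence s(k) = s(k−2)·s(k−1): e.g. r·yy = ryy.
Continuing: yyryyryyyyryy · ryyyyryyyyryyryyyyryy gives term 8.

yyryyryyyyryyryyyyryyyyryyryyyyryy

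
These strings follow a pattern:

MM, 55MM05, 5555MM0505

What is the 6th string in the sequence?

5555555555MM0505050505

Each term wraps the previous one in 55 on the left and 05 on the right.
From 5555MM0505, 3 further steps: 5555MM0505 → 555555MM050505 → 55555555MM05050505 → (answer).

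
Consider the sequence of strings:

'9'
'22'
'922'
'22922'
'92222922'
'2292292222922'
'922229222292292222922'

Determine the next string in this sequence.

2292292222922922229222292292222922

This is a Fibonacci-style word recurrence s(k) = s(k−2)·s(k−1): e.g. 9·22 = 922.
The next term joins 2292292222922 and 922229222292292222922.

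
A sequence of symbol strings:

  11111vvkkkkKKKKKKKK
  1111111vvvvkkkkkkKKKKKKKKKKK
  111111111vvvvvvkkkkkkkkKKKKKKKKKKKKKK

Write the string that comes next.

11111111111vvvvvvvvkkkkkkkkkkKKKKKKKKKKKKKKKKK

Each string has the form 1^{2n+1} v^{2n-2} k^{2n} K^{3n+2}, where the shown terms are n = 2, 3, 4.
Setting n = 5 gives 11, 8, 10, 17 characters in each block.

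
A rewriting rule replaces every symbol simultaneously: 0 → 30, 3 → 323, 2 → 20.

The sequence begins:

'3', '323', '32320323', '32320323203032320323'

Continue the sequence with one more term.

3232032320303232032320303233032320323203032320323

φ(32320323203032320323) expands symbol-by-symbol to 323 20 323 20 30 323 20 323 20 30 323 30 323 20 323 20 30 323 20 323; joining the 20 pieces gives the next term.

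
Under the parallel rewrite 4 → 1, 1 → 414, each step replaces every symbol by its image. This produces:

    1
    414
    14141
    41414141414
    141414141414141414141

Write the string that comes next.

Rewriting the 21 symbols of 141414141414141414141 one by one yields 414 1 414 1 414 1 414 1 414 1 414 1 414 1 414 1 414 1 414 1 414; concatenated:

4141414141414141414141414141414141414141414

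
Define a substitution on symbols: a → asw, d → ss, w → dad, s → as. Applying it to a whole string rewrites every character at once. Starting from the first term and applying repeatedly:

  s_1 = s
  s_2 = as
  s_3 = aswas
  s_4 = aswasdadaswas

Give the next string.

Rewriting the 13 symbols of aswasdadaswas one by one yields asw as dad asw as ss asw ss asw as dad asw as; concatenated:

aswasdadaswasssaswssaswasdadaswas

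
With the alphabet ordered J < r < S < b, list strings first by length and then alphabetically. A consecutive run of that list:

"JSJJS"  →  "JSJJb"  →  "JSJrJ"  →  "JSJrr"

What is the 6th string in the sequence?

JSJrb

Stepping forward 2 times from JSJrr: JSJrr → JSJrS, then the target.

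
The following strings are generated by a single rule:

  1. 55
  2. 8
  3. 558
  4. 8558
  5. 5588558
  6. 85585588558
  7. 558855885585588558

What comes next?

85585588558558855885585588558

This is a Fibonacci-style word recurrence s(k) = s(k−2)·s(k−1): e.g. 55·8 = 558.
So term 8 is 85585588558·558855885585588558.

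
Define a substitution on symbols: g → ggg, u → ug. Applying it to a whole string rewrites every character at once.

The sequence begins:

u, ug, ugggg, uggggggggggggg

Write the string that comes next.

φ(uggggggggggggg) expands symbol-by-symbol to ug ggg ggg ggg ggg ggg ggg ggg ggg ggg ggg ggg ggg ggg; joining the 14 pieces gives the next term.

ugggggggggggggggggggggggggggggggggggggggg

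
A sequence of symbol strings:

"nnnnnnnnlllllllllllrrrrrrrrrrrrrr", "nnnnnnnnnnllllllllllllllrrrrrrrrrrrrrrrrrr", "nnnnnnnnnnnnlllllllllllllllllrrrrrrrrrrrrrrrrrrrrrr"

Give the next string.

Reading off run lengths: n runs 8, 10, 12; l runs 11, 14, 17; r runs 14, 18, 22 — each is linear in n, where the shown terms are n = 3, 4, 5.
Setting n = 6 gives 14, 20, 26 characters in each block.

nnnnnnnnnnnnnnllllllllllllllllllllrrrrrrrrrrrrrrrrrrrrrrrrrr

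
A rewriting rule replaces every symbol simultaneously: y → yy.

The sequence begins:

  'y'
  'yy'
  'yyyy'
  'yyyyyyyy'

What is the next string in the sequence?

yyyyyyyyyyyyyyyy

Rewriting each symbol of yyyyyyyy: y→yy, y→yy, y→yy, y→yy, y→yy, y→yy, y→yy, y→yy, which concatenates to yy yy yy yy yy yy yy yy.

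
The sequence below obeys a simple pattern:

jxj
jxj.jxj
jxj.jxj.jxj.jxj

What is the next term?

s(k+1) = s(k)·.·s(k) — each term doubles the last with '.' between the halves.
Doubling jxj.jxj.jxj.jxj with '.' between the halves:

jxj.jxj.jxj.jxj.jxj.jxj.jxj.jxj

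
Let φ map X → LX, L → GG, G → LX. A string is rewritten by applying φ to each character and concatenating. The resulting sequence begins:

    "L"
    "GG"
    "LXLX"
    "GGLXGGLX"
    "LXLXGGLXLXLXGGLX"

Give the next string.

Applying the rule to each of the 16 symbols of LXLXGGLXLXLXGGLX gives the pieces GG LX GG LX LX LX GG LX GG LX GG LX LX LX GG LX, which concatenate to the answer.

GGLXGGLXLXLXGGLXGGLXGGLXLXLXGGLX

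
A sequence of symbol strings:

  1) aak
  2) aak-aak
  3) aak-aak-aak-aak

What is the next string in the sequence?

Every step duplicates the string with '-' between the halves.
Doubling aak-aak-aak-aak with '-' between the halves:

aak-aak-aak-aak-aak-aak-aak-aak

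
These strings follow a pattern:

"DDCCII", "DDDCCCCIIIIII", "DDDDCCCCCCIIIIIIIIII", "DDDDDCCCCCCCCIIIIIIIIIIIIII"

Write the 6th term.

Term n consists of n+1 D's, followed by 2n C's, followed by 4n-2 I's (n = 1, 2, …).
At n = 6 the blocks have lengths 7, 12, 22.

DDDDDDDCCCCCCCCCCCCIIIIIIIIIIIIIIIIIIIIII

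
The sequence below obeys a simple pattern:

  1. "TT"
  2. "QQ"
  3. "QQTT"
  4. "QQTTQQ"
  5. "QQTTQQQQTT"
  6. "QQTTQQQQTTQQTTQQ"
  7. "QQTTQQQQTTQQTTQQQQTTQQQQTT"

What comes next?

QQTTQQQQTTQQTTQQQQTTQQQQTTQQTTQQQQTTQQTTQQ

From term 3 onward, concatenate the last term with the second-to-last: QQ·TT = QQTT, QQTT·QQ = QQTTQQ, …
Continuing: QQTTQQQQTTQQTTQQQQTTQQQQTT · QQTTQQQQTTQQTTQQ gives term 8.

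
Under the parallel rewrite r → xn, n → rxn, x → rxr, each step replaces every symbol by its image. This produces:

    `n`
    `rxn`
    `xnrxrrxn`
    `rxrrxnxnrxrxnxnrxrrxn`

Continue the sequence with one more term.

xnrxrxnxnrxrrxnrxrrxnxnrxrxnrxrrxnrxrrxnxnrxrxnxnrxrrxn

Applying the rule to each of the 21 symbols of rxrrxnxnrxrxnxnrxrrxn gives the pieces xn rxr xn xn rxr rxn rxr rxn xn rxr xn rxr rxn rxr rxn xn rxr xn xn rxr rxn, which concatenate to the answer.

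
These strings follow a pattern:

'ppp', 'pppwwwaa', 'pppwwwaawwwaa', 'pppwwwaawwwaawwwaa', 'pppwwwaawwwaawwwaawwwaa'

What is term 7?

pppwwwaawwwaawwwaawwwaawwwaawwwaa

Every step adds wwwaa to the end: s(k+1) = s(k)·wwwaa.
From pppwwwaawwwaawwwaawwwaa, 2 further steps: pppwwwaawwwaawwwaawwwaa → pppwwwaawwwaawwwaawwwaawwwaa → (answer).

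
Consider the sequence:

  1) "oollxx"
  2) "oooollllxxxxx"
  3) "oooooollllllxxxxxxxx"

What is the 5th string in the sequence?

oooooooooollllllllllxxxxxxxxxxxxxx

The n-th term is 2n o's then 2n l's then 3n-1 x's (n = 1, 2, …).
At n = 5 the blocks have lengths 10, 10, 14.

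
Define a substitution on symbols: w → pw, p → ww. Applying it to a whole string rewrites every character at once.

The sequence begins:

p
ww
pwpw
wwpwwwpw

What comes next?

pwpwwwpwpwpwwwpw

Apply φ to wwpwwwpw symbol by symbol: w→pw, w→pw, p→ww, w→pw, w→pw, w→pw, p→ww, w→pw; joined: pw pw ww pw pw pw ww pw.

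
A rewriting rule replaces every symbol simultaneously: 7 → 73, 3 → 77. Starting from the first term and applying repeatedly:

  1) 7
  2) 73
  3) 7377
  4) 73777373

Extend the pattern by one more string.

Expanding 73777373: 7→73, 3→77, 7→73, 7→73, 7→73, 3→77, 7→73, 3→77. Concatenated: 73 77 73 73 73 77 73 77.

7377737373777377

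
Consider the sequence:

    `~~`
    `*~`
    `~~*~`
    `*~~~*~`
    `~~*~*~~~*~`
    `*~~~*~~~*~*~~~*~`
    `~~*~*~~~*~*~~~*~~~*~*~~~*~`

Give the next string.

From term 3 onward, concatenate the second-to-last term with the last: ~~·*~ = ~~*~, *~·~~*~ = *~~~*~, …
The next term joins *~~~*~~~*~*~~~*~ and ~~*~*~~~*~*~~~*~~~*~*~~~*~.

*~~~*~~~*~*~~~*~~~*~*~~~*~*~~~*~~~*~*~~~*~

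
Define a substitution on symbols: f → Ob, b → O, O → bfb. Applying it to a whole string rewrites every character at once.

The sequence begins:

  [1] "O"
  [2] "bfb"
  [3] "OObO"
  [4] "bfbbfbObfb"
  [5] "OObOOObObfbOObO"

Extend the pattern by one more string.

bfbbfbObfbbfbbfbObfbOObObfbbfbObfb

Applying the rule to each of the 15 symbols of OObOOObObfbOObO gives the pieces bfb bfb O bfb bfb bfb O bfb O Ob O bfb bfb O bfb, which concatenate to the answer.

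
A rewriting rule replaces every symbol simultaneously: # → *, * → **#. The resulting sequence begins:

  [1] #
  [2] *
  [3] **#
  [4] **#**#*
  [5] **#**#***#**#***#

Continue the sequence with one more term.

Rewriting the 17 symbols of **#**#***#**#***# one by one yields **# **# * **# **# * **# **# **# * **# **# * **# **# **# *; concatenated:

**#**#***#**#***#**#**#***#**#***#**#**#*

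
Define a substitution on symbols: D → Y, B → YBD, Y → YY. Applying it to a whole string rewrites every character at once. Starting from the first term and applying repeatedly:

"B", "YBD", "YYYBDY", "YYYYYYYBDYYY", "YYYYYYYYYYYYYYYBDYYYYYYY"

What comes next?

Replace each of the 24 characters of YYYYYYYYYYYYYYYBDYYYYYYY in place — YY YY YY YY YY YY YY YY YY YY YY YY YY YY YY YBD Y YY YY YY YY YY YY YY — and concatenate.

YYYYYYYYYYYYYYYYYYYYYYYYYYYYYYYBDYYYYYYYYYYYYYYY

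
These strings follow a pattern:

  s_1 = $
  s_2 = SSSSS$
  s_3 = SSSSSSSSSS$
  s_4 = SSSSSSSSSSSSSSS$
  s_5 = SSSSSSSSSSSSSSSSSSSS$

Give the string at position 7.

SSSSSSSSSSSSSSSSSSSSSSSSSSSSSS$

Each term is the previous one with SSSSS prepended.
From SSSSSSSSSSSSSSSSSSSS$, 2 further steps: SSSSSSSSSSSSSSSSSSSS$ → SSSSSSSSSSSSSSSSSSSSSSSSS$ → (answer).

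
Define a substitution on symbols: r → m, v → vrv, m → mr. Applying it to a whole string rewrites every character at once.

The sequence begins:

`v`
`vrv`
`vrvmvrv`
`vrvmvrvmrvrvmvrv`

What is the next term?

Applying the rule to each of the 16 symbols of vrvmvrvmrvrvmvrv gives the pieces vrv m vrv mr vrv m vrv mr m vrv m vrv mr vrv m vrv, which concatenate to the answer.

vrvmvrvmrvrvmvrvmrmvrvmvrvmrvrvmvrv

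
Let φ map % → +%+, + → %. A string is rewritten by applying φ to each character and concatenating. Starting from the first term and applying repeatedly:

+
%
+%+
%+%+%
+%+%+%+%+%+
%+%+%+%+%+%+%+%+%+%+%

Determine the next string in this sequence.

Rewriting the 21 symbols of %+%+%+%+%+%+%+%+%+%+% one by one yields +%+ % +%+ % +%+ % +%+ % +%+ % +%+ % +%+ % +%+ % +%+ % +%+ % +%+; concatenated:

+%+%+%+%+%+%+%+%+%+%+%+%+%+%+%+%+%+%+%+%+%+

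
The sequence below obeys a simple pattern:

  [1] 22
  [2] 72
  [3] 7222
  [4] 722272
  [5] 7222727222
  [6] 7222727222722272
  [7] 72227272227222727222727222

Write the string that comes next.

Each term (from the third on) is the previous term followed by the one before it: term 3 = 72·22 = 7222.
So term 8 is 72227272227222727222727222·7222727222722272.

722272722272227272227272227222727222722272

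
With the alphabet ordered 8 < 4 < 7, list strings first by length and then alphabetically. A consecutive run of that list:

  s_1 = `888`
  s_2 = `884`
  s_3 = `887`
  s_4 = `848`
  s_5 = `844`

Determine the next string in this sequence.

847

Find the rightmost character of 844 below 7, bump it to the next letter, and reset everything to its right to 8.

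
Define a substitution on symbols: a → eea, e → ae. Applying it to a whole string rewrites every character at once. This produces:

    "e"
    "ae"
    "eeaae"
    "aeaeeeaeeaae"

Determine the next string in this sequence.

Expanding aeaeeeaeeaae: a→eea, e→ae, a→eea, e→ae, e→ae, e→ae, a→eea, e→ae, e→ae, a→eea, a→eea, e→ae. Concatenated: eea ae eea ae ae ae eea ae ae eea eea ae.

eeaaeeeaaeaeaeeeaaeaeeeaeeaae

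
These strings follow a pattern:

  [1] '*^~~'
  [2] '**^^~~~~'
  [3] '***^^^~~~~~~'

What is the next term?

Each string has the form *^{n} ^^{n} ~^{2n} (n = 1, 2, …).
For the next term, n = 4, so the run lengths are 4, 4, 8.

****^^^^~~~~~~~~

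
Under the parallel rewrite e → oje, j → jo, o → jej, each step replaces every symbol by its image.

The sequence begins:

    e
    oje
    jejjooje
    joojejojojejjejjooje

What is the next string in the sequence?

jojejjejjoojejojejjojejjoojejojoojejojojejjejjooje

Replace each of the 20 characters of joojejojojejjejjooje in place — jo jej jej jo oje jo jej jo jej jo oje jo jo oje jo jo jej jej jo oje — and concatenate.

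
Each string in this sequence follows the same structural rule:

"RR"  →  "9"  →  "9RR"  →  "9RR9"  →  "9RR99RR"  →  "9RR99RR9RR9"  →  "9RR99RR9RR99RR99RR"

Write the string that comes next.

Each term (from the third on) is the previous term followed by the one before it: term 3 = 9·RR = 9RR.
So term 8 is 9RR99RR9RR99RR99RR·9RR99RR9RR9.

9RR99RR9RR99RR99RR9RR99RR9RR9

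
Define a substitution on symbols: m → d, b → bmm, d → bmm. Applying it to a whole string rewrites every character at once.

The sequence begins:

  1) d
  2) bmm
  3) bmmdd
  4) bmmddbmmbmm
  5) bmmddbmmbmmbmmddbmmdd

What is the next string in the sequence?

φ(bmmddbmmbmmbmmddbmmdd) expands symbol-by-symbol to bmm d d bmm bmm bmm d d bmm d d bmm d d bmm bmm bmm d d bmm bmm; joining the 21 pieces gives the next term.

bmmddbmmbmmbmmddbmmddbmmddbmmbmmbmmddbmmbmm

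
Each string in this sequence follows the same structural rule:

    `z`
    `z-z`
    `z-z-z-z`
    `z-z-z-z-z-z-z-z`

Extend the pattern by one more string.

z-z-z-z-z-z-z-z-z-z-z-z-z-z-z-z

Each string is two copies of the previous one joined by '-'.
So the next term is two copies of z-z-z-z-z-z-z-z with '-' between the halves.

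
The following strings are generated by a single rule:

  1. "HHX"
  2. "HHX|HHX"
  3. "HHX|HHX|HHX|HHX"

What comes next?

Every step duplicates the string with '|' between the halves.
One more doubling of HHX|HHX|HHX|HHX gives the answer.

HHX|HHX|HHX|HHX|HHX|HHX|HHX|HHX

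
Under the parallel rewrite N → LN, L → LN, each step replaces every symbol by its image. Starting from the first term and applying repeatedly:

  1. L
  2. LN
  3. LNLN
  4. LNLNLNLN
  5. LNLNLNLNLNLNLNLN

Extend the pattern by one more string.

Applying the rule to each of the 16 symbols of LNLNLNLNLNLNLNLN gives the pieces LN LN LN LN LN LN LN LN LN LN LN LN LN LN LN LN, which concatenate to the answer.

LNLNLNLNLNLNLNLNLNLNLNLNLNLNLNLN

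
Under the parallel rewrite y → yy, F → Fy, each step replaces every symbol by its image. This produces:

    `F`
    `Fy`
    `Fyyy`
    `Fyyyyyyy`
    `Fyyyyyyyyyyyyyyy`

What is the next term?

φ(Fyyyyyyyyyyyyyyy) expands symbol-by-symbol to Fy yy yy yy yy yy yy yy yy yy yy yy yy yy yy yy; joining the 16 pieces gives the next term.

Fyyyyyyyyyyyyyyyyyyyyyyyyyyyyyyy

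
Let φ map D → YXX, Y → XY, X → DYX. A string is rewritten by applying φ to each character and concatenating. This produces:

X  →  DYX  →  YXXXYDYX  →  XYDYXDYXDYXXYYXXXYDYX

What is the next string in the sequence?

DYXXYYXXXYDYXYXXXYDYXYXXXYDYXDYXXYXYDYXDYXDYXXYYXXXYDYX

φ(XYDYXDYXDYXXYYXXXYDYX) expands symbol-by-symbol to DYX XY YXX XY DYX YXX XY DYX YXX XY DYX DYX XY XY DYX DYX DYX XY YXX XY DYX; joining the 21 pieces gives the next term.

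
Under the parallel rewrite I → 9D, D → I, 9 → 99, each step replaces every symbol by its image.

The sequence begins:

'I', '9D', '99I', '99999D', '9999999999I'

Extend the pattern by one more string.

999999999999999999999D

Apply φ to 9999999999I symbol by symbol: 9→99, 9→99, 9→99, 9→99, 9→99, 9→99, 9→99, 9→99, 9→99, 9→99, I→9D; joined: 99 99 99 99 99 99 99 99 99 99 9D.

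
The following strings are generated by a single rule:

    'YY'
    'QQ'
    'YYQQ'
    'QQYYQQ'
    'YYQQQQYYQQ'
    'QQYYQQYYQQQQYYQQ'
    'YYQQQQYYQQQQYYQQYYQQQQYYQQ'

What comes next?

QQYYQQYYQQQQYYQQYYQQQQYYQQQQYYQQYYQQQQYYQQ

Each term (from the third on) is the two preceding terms concatenated in order: term 3 = YY·QQ = YYQQ.
So term 8 is QQYYQQYYQQQQYYQQ·YYQQQQYYQQQQYYQQYYQQQQYYQQ.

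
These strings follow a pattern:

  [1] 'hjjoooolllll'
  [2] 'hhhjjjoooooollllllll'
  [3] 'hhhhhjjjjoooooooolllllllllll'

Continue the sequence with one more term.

hhhhhhhjjjjjoooooooooollllllllllllll

Each string has the form h^{2n-1} j^{n+1} o^{2n+2} l^{3n+2} (n = 1, 2, …).
At n = 4 the blocks have lengths 7, 5, 10, 14.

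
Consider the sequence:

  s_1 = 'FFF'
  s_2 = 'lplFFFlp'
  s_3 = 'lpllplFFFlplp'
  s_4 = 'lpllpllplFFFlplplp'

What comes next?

s(k+1) = lpl·s(k)·lp, so each term gains lpl as a prefix and lp as a suffix.
So the next term is lpl·lpllpllplFFFlplplp·lp.

lpllpllpllplFFFlplplplp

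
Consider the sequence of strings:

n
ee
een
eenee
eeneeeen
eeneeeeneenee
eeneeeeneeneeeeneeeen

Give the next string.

eeneeeeneeneeeeneeeeneeneeeeneenee

From term 3 onward, concatenate the last term with the second-to-last: ee·n = een, een·ee = eenee, …
Continuing: eeneeeeneeneeeeneeeen · eeneeeeneenee gives term 8.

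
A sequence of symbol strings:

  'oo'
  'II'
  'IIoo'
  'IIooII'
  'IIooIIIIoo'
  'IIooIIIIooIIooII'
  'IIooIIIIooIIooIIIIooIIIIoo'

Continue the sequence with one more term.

This is a Fibonacci-style word recurrence s(k) = s(k−1)·s(k−2): e.g. II·oo = IIoo.
So term 8 is IIooIIIIooIIooIIIIooIIIIoo·IIooIIIIooIIooII.

IIooIIIIooIIooIIIIooIIIIooIIooIIIIooIIooII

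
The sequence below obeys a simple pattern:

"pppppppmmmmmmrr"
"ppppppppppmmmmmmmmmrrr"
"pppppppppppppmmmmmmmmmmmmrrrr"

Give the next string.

Each string has the form p^{3n+1} m^{3n} r^{n}, where the shown terms are n = 2, 3, 4.
For the next term, n = 5, so the run lengths are 16, 15, 5.

ppppppppppppppppmmmmmmmmmmmmmmmrrrrr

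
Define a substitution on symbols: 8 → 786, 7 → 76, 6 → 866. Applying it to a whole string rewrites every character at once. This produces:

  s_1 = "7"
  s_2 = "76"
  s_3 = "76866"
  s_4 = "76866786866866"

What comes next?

Rewriting the 14 symbols of 76866786866866 one by one yields 76 866 786 866 866 76 786 866 786 866 866 786 866 866; concatenated:

7686678686686676786866786866866786866866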